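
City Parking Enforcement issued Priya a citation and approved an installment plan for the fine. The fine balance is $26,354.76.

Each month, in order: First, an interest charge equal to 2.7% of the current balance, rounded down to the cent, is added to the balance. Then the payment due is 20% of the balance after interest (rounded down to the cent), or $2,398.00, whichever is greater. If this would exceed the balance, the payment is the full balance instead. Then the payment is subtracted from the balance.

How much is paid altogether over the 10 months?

# | Opening | Interest | Payment | End bal
1 | $26,354.76 | $711.57 | $5,413.26 | $21,653.07
2 | $21,653.07 | $584.63 | $4,447.54 | $17,790.16
3 | $17,790.16 | $480.33 | $3,654.09 | $14,616.40
4 | $14,616.40 | $394.64 | $3,002.20 | $12,008.84
5 | $12,008.84 | $324.23 | $2,466.61 | $9,866.46
6 | $9,866.46 | $266.39 | $2,398.00 | $7,734.85
7 | $7,734.85 | $208.84 | $2,398.00 | $5,545.69
8 | $5,545.69 | $149.73 | $2,398.00 | $3,297.42
9 | $3,297.42 | $89.03 | $2,398.00 | $988.45
10 | $988.45 | $26.68 | $1,015.13 | $0.00
Total paid: $29,590.83

$29,590.83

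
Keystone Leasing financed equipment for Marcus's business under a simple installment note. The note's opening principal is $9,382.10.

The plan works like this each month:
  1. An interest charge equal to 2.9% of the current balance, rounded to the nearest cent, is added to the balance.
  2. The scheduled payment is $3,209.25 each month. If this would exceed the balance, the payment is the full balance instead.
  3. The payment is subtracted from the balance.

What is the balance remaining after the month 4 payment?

Month 1: opening $9,382.10; interest $272.08 → $9,654.18; payment $3,209.25; balance $6,444.93
Month 2: opening $6,444.93; interest $186.90 → $6,631.83; payment $3,209.25; balance $3,422.58
Month 3: opening $3,422.58; interest $99.25 → $3,521.83; payment $3,209.25; balance $312.58
Month 4: opening $312.58; interest $9.06 → $321.64; payment $321.64; balance $0.00

$0.00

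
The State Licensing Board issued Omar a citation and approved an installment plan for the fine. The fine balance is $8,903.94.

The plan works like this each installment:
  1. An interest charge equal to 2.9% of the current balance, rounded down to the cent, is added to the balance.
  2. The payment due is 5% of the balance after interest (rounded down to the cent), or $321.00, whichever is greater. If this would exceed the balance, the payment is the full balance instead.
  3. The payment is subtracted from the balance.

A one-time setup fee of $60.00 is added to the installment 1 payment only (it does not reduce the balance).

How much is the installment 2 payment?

Installment 1: opening $8,903.94; interest $258.21 → $9,162.15; payment $458.10 (+ $60.00 fee); balance $8,704.05
Installment 2: opening $8,704.05; interest $252.41 → $8,956.46; payment $447.82; balance $8,508.64

$447.82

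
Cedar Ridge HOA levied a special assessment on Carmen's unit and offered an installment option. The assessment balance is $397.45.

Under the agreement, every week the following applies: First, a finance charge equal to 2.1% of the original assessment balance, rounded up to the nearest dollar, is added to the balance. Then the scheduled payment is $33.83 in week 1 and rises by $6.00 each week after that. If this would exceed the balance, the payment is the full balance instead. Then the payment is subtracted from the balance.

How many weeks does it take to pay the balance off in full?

9

Week 1: $397.45 +$9.00 interest = $406.45; pay $33.83 → $372.62
Week 2: $372.62 +$9.00 interest = $381.62; pay $39.83 → $341.79
Week 3: $341.79 +$9.00 interest = $350.79; pay $45.83 → $304.96
Week 4: $304.96 +$9.00 interest = $313.96; pay $51.83 → $262.13
Week 5: $262.13 +$9.00 interest = $271.13; pay $57.83 → $213.30
Week 6: $213.30 +$9.00 interest = $222.30; pay $63.83 → $158.47
Week 7: $158.47 +$9.00 interest = $167.47; pay $69.83 → $97.64
Week 8: $97.64 +$9.00 interest = $106.64; pay $75.83 → $30.81
Week 9: $30.81 +$9.00 interest = $39.81; pay $39.81 → $0.00
Balance reaches $0.00 in week 9.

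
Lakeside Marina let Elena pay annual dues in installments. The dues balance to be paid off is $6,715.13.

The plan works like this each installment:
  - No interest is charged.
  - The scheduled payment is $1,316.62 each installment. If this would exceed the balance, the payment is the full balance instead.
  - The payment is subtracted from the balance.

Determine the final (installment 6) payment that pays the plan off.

Installment 1: $6,715.13 − $1,316.62 → $5,398.51
Installment 2: $5,398.51 − $1,316.62 → $4,081.89
Installment 3: $4,081.89 − $1,316.62 → $2,765.27
Installment 4: $2,765.27 − $1,316.62 → $1,448.65
Installment 5: $1,448.65 − $1,316.62 → $132.03
Installment 6: $132.03 − $132.03 → $0.00

$132.03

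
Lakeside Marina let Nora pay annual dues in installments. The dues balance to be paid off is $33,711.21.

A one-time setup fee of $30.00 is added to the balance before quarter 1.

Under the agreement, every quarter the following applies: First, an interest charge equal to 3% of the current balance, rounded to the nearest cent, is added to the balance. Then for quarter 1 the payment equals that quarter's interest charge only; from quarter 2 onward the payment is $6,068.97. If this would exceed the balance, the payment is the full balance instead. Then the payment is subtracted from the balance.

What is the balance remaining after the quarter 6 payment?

Quarter 1: $33,741.21 +$1,012.24 interest = $34,753.45; pay $1,012.24 → $33,741.21
Quarter 2: $33,741.21 +$1,012.24 interest = $34,753.45; pay $6,068.97 → $28,684.48
Quarter 3: $28,684.48 +$860.53 interest = $29,545.01; pay $6,068.97 → $23,476.04
Quarter 4: $23,476.04 +$704.28 interest = $24,180.32; pay $6,068.97 → $18,111.35
Quarter 5: $18,111.35 +$543.34 interest = $18,654.69; pay $6,068.97 → $12,585.72
Quarter 6: $12,585.72 +$377.57 interest = $12,963.29; pay $6,068.97 → $6,894.32

$6,894.32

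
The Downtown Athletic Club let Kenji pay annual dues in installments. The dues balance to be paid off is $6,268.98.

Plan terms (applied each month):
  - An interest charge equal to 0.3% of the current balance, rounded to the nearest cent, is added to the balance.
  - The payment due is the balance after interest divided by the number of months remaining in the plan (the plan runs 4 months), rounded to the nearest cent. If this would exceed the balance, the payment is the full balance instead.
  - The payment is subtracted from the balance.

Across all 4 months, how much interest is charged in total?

$47.16

# | Opening | Interest | Payment | End bal
1 | $6,268.98 | $18.81 | $1,571.95 | $4,715.84
2 | $4,715.84 | $14.15 | $1,576.66 | $3,153.33
3 | $3,153.33 | $9.46 | $1,581.40 | $1,581.39
4 | $1,581.39 | $4.74 | $1,586.13 | $0.00
Total interest: $18.81 + $14.15 + $9.46 + $4.74 = $47.16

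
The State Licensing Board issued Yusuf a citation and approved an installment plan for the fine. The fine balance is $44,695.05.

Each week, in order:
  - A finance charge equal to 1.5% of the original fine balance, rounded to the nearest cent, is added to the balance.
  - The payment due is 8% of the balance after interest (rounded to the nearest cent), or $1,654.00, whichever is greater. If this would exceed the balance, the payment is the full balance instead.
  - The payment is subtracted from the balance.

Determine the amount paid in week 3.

# | Opening | Interest | Payment | End bal
1 | $44,695.05 | $670.43 | $3,629.24 | $41,736.24
2 | $41,736.24 | $670.43 | $3,392.53 | $39,014.14
3 | $39,014.14 | $670.43 | $3,174.77 | $36,509.80

$3,174.77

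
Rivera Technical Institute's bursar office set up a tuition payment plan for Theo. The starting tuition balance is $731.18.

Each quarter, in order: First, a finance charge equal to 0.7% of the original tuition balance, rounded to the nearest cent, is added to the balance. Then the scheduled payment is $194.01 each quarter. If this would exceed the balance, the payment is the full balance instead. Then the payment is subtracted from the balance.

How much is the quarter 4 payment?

Quarter 1: opening $731.18; interest $5.12 → $736.30; payment $194.01; balance $542.29
Quarter 2: opening $542.29; interest $5.12 → $547.41; payment $194.01; balance $353.40
Quarter 3: opening $353.40; interest $5.12 → $358.52; payment $194.01; balance $164.51
Quarter 4: opening $164.51; interest $5.12 → $169.63; payment $169.63; balance $0.00

$169.63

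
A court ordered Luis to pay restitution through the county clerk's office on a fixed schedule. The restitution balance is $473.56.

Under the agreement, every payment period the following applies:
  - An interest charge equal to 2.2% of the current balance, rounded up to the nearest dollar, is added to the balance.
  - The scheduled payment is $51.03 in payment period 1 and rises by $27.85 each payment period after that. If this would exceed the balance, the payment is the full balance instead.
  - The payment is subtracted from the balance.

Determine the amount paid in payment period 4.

$134.58

Payment period 1: $473.56 +$11.00 interest = $484.56; pay $51.03 → $433.53
Payment period 2: $433.53 +$10.00 interest = $443.53; pay $78.88 → $364.65
Payment period 3: $364.65 +$9.00 interest = $373.65; pay $106.73 → $266.92
Payment period 4: $266.92 +$6.00 interest = $272.92; pay $134.58 → $138.34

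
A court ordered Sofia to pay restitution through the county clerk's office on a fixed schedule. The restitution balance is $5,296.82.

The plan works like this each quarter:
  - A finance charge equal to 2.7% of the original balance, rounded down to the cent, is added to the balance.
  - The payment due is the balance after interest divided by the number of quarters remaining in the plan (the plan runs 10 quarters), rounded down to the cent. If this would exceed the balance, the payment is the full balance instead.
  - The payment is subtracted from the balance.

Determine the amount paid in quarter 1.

$543.98

Quarter 1: $5,296.82 +$143.01 interest = $5,439.83; pay $543.98 → $4,895.85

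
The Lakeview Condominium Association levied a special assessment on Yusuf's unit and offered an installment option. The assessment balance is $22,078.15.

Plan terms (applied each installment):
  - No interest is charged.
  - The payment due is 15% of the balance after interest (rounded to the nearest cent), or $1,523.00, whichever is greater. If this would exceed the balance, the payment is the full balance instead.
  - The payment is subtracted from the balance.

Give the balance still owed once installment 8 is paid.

# | Opening | Payment | End bal
1 | $22,078.15 | $3,311.72 | $18,766.43
2 | $18,766.43 | $2,814.96 | $15,951.47
3 | $15,951.47 | $2,392.72 | $13,558.75
4 | $13,558.75 | $2,033.81 | $11,524.94
5 | $11,524.94 | $1,728.74 | $9,796.20
6 | $9,796.20 | $1,523.00 | $8,273.20
7 | $8,273.20 | $1,523.00 | $6,750.20
8 | $6,750.20 | $1,523.00 | $5,227.20

$5,227.20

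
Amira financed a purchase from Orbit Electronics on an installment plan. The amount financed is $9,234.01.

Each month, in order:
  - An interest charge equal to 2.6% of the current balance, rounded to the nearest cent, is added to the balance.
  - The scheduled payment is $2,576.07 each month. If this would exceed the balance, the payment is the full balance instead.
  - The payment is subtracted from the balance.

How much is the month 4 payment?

$2,095.36

Month 1: $9,234.01 +$240.08 interest = $9,474.09; pay $2,576.07 → $6,898.02
Month 2: $6,898.02 +$179.35 interest = $7,077.37; pay $2,576.07 → $4,501.30
Month 3: $4,501.30 +$117.03 interest = $4,618.33; pay $2,576.07 → $2,042.26
Month 4: $2,042.26 +$53.10 interest = $2,095.36; pay $2,095.36 → $0.00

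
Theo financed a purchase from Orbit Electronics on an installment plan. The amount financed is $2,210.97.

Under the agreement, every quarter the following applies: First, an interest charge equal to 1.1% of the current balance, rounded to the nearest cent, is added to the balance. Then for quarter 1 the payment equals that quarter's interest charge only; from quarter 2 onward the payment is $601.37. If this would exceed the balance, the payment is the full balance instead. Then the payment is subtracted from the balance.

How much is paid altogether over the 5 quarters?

# | Opening | Interest | Payment | End bal
1 | $2,210.97 | $24.32 | $24.32 | $2,210.97
2 | $2,210.97 | $24.32 | $601.37 | $1,633.92
3 | $1,633.92 | $17.97 | $601.37 | $1,050.52
4 | $1,050.52 | $11.56 | $601.37 | $460.71
5 | $460.71 | $5.07 | $465.78 | $0.00
Total paid: $2,294.21

$2,294.21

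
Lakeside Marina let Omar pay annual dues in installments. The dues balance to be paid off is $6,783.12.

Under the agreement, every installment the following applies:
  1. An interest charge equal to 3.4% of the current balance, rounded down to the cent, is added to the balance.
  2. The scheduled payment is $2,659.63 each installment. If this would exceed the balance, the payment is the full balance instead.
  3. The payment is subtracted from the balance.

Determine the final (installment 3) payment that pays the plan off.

$1,905.15

Installment 1: $6,783.12 +$230.62 interest = $7,013.74; pay $2,659.63 → $4,354.11
Installment 2: $4,354.11 +$148.03 interest = $4,502.14; pay $2,659.63 → $1,842.51
Installment 3: $1,842.51 +$62.64 interest = $1,905.15; pay $1,905.15 → $0.00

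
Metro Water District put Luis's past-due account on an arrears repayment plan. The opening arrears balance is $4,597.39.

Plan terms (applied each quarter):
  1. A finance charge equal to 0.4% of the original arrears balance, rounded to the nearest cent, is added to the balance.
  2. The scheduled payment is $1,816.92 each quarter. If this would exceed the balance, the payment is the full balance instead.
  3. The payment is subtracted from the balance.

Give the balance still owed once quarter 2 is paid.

$1,000.33

Quarter 1: opening $4,597.39; interest $18.39 → $4,615.78; payment $1,816.92; balance $2,798.86
Quarter 2: opening $2,798.86; interest $18.39 → $2,817.25; payment $1,816.92; balance $1,000.33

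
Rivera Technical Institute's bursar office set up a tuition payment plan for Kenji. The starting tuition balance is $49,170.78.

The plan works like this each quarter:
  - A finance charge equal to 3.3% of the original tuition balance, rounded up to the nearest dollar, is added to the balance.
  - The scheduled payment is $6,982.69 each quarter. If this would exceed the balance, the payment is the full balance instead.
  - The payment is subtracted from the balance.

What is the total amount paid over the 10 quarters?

Quarter 1: opening $49,170.78; interest $1,623.00 → $50,793.78; payment $6,982.69; balance $43,811.09
Quarter 2: opening $43,811.09; interest $1,623.00 → $45,434.09; payment $6,982.69; balance $38,451.40
Quarter 3: opening $38,451.40; interest $1,623.00 → $40,074.40; payment $6,982.69; balance $33,091.71
Quarter 4: opening $33,091.71; interest $1,623.00 → $34,714.71; payment $6,982.69; balance $27,732.02
Quarter 5: opening $27,732.02; interest $1,623.00 → $29,355.02; payment $6,982.69; balance $22,372.33
Quarter 6: opening $22,372.33; interest $1,623.00 → $23,995.33; payment $6,982.69; balance $17,012.64
Quarter 7: opening $17,012.64; interest $1,623.00 → $18,635.64; payment $6,982.69; balance $11,652.95
Quarter 8: opening $11,652.95; interest $1,623.00 → $13,275.95; payment $6,982.69; balance $6,293.26
Quarter 9: opening $6,293.26; interest $1,623.00 → $7,916.26; payment $6,982.69; balance $933.57
Quarter 10: opening $933.57; interest $1,623.00 → $2,556.57; payment $2,556.57; balance $0.00
Total paid: $65,400.78

$65,400.78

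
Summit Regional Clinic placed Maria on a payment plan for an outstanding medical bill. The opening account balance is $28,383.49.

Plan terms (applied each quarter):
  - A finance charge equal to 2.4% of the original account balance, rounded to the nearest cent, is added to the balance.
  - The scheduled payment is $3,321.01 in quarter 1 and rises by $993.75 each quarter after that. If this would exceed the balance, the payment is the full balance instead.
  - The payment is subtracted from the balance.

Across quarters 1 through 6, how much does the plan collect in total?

Quarter 1: opening $28,383.49; interest $681.20 → $29,064.69; payment $3,321.01; balance $25,743.68
Quarter 2: opening $25,743.68; interest $681.20 → $26,424.88; payment $4,314.76; balance $22,110.12
Quarter 3: opening $22,110.12; interest $681.20 → $22,791.32; payment $5,308.51; balance $17,482.81
Quarter 4: opening $17,482.81; interest $681.20 → $18,164.01; payment $6,302.26; balance $11,861.75
Quarter 5: opening $11,861.75; interest $681.20 → $12,542.95; payment $7,296.01; balance $5,246.94
Quarter 6: opening $5,246.94; interest $681.20 → $5,928.14; payment $5,928.14; balance $0.00
Total paid: $32,470.69

$32,470.69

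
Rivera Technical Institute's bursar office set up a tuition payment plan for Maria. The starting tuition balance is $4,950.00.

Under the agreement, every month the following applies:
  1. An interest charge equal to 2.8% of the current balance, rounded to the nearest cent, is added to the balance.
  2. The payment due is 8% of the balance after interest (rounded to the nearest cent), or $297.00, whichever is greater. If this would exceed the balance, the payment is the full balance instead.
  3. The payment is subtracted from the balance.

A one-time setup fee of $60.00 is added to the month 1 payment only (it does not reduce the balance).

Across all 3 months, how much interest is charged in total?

$393.65

Month 1: $4,950.00 +$138.60 interest = $5,088.60; pay $407.09 (+ $60.00 fee) → $4,681.51
Month 2: $4,681.51 +$131.08 interest = $4,812.59; pay $385.01 → $4,427.58
Month 3: $4,427.58 +$123.97 interest = $4,551.55; pay $364.12 → $4,187.43
Total interest: $138.60 + $131.08 + $123.97 = $393.65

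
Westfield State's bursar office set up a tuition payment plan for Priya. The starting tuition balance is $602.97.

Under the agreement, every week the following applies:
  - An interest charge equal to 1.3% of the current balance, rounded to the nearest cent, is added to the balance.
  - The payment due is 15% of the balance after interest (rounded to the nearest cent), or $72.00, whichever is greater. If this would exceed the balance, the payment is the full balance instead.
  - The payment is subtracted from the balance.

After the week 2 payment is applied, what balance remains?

Week 1: $602.97 +$7.84 interest = $610.81; pay $91.62 → $519.19
Week 2: $519.19 +$6.75 interest = $525.94; pay $78.89 → $447.05

$447.05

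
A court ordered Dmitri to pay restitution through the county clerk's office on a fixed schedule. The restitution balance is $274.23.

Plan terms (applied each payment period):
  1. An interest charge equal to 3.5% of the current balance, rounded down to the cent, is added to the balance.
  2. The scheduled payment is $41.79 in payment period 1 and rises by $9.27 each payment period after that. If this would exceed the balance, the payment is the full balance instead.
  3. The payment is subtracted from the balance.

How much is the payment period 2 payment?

$51.06

# | Opening | Interest | Payment | End bal
1 | $274.23 | $9.59 | $41.79 | $242.03
2 | $242.03 | $8.47 | $51.06 | $199.44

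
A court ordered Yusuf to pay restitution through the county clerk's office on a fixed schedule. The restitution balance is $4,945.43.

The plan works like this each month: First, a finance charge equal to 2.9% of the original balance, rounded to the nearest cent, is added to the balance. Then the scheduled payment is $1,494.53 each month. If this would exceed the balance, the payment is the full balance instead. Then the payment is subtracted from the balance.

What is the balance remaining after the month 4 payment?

Month 1: $4,945.43 +$143.42 interest = $5,088.85; pay $1,494.53 → $3,594.32
Month 2: $3,594.32 +$143.42 interest = $3,737.74; pay $1,494.53 → $2,243.21
Month 3: $2,243.21 +$143.42 interest = $2,386.63; pay $1,494.53 → $892.10
Month 4: $892.10 +$143.42 interest = $1,035.52; pay $1,035.52 → $0.00

$0.00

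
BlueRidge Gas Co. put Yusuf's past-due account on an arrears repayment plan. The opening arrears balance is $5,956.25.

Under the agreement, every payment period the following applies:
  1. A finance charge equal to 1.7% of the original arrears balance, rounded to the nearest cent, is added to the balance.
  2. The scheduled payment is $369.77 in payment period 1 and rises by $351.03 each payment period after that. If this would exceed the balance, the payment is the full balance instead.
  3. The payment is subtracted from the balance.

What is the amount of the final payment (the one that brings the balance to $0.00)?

Payment period 1: opening $5,956.25; interest $101.26 → $6,057.51; payment $369.77; balance $5,687.74
Payment period 2: opening $5,687.74; interest $101.26 → $5,789.00; payment $720.80; balance $5,068.20
Payment period 3: opening $5,068.20; interest $101.26 → $5,169.46; payment $1,071.83; balance $4,097.63
Payment period 4: opening $4,097.63; interest $101.26 → $4,198.89; payment $1,422.86; balance $2,776.03
Payment period 5: opening $2,776.03; interest $101.26 → $2,877.29; payment $1,773.89; balance $1,103.40
Payment period 6: opening $1,103.40; interest $101.26 → $1,204.66; payment $1,204.66; balance $0.00

$1,204.66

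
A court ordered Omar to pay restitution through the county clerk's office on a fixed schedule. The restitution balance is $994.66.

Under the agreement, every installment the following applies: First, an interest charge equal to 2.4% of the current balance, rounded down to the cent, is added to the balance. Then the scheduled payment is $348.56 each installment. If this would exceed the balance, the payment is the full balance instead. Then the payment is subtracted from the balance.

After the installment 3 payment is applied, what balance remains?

$0.00

# | Opening | Interest | Payment | End bal
1 | $994.66 | $23.87 | $348.56 | $669.97
2 | $669.97 | $16.07 | $348.56 | $337.48
3 | $337.48 | $8.09 | $345.57 | $0.00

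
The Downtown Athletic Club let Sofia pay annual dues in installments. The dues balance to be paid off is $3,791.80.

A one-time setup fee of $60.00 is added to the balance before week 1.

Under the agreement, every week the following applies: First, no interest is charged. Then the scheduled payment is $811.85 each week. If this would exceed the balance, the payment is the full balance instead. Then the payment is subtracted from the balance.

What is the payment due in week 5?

Week 1: opening $3,851.80; payment $811.85; balance $3,039.95
Week 2: opening $3,039.95; payment $811.85; balance $2,228.10
Week 3: opening $2,228.10; payment $811.85; balance $1,416.25
Week 4: opening $1,416.25; payment $811.85; balance $604.40
Week 5: opening $604.40; payment $604.40; balance $0.00

$604.40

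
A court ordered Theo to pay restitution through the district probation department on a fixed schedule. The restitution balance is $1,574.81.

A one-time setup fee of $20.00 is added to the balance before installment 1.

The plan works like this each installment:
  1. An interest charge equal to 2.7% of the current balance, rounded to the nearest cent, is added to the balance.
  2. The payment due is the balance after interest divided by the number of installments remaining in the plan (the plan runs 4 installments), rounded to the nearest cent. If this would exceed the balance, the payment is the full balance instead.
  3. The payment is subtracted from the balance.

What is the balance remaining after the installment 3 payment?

# | Opening | Interest | Payment | End bal
1 | $1,594.81 | $43.06 | $409.47 | $1,228.40
2 | $1,228.40 | $33.17 | $420.52 | $841.05
3 | $841.05 | $22.71 | $431.88 | $431.88

$431.88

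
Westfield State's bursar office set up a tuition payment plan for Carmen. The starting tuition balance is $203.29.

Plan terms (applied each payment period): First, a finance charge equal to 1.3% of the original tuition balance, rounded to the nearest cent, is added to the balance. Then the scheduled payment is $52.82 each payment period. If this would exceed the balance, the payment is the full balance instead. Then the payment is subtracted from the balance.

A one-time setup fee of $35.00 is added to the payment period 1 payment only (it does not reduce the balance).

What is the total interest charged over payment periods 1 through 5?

$13.20

Payment period 1: opening $203.29; interest $2.64 → $205.93; payment $52.82 (+ $35.00 fee); balance $153.11
Payment period 2: opening $153.11; interest $2.64 → $155.75; payment $52.82; balance $102.93
Payment period 3: opening $102.93; interest $2.64 → $105.57; payment $52.82; balance $52.75
Payment period 4: opening $52.75; interest $2.64 → $55.39; payment $52.82; balance $2.57
Payment period 5: opening $2.57; interest $2.64 → $5.21; payment $5.21; balance $0.00
Total interest: $2.64 + $2.64 + $2.64 + $2.64 + $2.64 = $13.20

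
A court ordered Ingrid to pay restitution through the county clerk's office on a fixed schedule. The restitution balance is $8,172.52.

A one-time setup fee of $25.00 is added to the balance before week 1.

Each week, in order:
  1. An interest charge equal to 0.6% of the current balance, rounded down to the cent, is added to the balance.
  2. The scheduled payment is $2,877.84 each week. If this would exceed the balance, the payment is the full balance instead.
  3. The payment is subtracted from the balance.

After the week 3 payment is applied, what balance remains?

$0.00

Week 1: opening $8,197.52; interest $49.18 → $8,246.70; payment $2,877.84; balance $5,368.86
Week 2: opening $5,368.86; interest $32.21 → $5,401.07; payment $2,877.84; balance $2,523.23
Week 3: opening $2,523.23; interest $15.13 → $2,538.36; payment $2,538.36; balance $0.00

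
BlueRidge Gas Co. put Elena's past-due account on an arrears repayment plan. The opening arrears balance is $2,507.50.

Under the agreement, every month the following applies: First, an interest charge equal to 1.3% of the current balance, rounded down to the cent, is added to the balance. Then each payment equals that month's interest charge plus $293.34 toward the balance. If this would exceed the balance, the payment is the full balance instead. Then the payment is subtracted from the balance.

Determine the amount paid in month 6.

$306.87

Month 1: opening $2,507.50; interest $32.59 → $2,540.09; payment $325.93; balance $2,214.16
Month 2: opening $2,214.16; interest $28.78 → $2,242.94; payment $322.12; balance $1,920.82
Month 3: opening $1,920.82; interest $24.97 → $1,945.79; payment $318.31; balance $1,627.48
Month 4: opening $1,627.48; interest $21.15 → $1,648.63; payment $314.49; balance $1,334.14
Month 5: opening $1,334.14; interest $17.34 → $1,351.48; payment $310.68; balance $1,040.80
Month 6: opening $1,040.80; interest $13.53 → $1,054.33; payment $306.87; balance $747.46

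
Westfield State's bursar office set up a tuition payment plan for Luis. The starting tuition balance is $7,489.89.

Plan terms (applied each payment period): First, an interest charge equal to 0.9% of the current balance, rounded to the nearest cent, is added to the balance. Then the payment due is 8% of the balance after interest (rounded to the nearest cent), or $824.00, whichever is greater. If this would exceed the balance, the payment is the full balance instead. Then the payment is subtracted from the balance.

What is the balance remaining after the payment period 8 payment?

Payment period 1: opening $7,489.89; interest $67.41 → $7,557.30; payment $824.00; balance $6,733.30
Payment period 2: opening $6,733.30; interest $60.60 → $6,793.90; payment $824.00; balance $5,969.90
Payment period 3: opening $5,969.90; interest $53.73 → $6,023.63; payment $824.00; balance $5,199.63
Payment period 4: opening $5,199.63; interest $46.80 → $5,246.43; payment $824.00; balance $4,422.43
Payment period 5: opening $4,422.43; interest $39.80 → $4,462.23; payment $824.00; balance $3,638.23
Payment period 6: opening $3,638.23; interest $32.74 → $3,670.97; payment $824.00; balance $2,846.97
Payment period 7: opening $2,846.97; interest $25.62 → $2,872.59; payment $824.00; balance $2,048.59
Payment period 8: opening $2,048.59; interest $18.44 → $2,067.03; payment $824.00; balance $1,243.03

$1,243.03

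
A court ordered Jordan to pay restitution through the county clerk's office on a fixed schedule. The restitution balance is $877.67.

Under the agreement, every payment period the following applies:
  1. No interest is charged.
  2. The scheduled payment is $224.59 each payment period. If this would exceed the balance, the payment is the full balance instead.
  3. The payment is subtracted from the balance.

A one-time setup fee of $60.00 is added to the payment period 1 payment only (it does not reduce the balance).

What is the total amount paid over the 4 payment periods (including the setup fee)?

$937.67

# | Opening | Payment | Fee | End bal
1 | $877.67 | $224.59 | $60.00 | $653.08
2 | $653.08 | $224.59 | — | $428.49
3 | $428.49 | $224.59 | — | $203.90
4 | $203.90 | $203.90 | — | $0.00
Total paid: $937.67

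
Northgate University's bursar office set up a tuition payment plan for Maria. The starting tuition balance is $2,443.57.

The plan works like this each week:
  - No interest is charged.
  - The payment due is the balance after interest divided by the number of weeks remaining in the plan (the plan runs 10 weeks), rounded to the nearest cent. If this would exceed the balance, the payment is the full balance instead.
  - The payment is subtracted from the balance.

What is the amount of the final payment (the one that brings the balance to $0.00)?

Week 1: opening $2,443.57; payment $244.36; balance $2,199.21
Week 2: opening $2,199.21; payment $244.36; balance $1,954.85
Week 3: opening $1,954.85; payment $244.36; balance $1,710.49
Week 4: opening $1,710.49; payment $244.36; balance $1,466.13
Week 5: opening $1,466.13; payment $244.36; balance $1,221.77
Week 6: opening $1,221.77; payment $244.35; balance $977.42
Week 7: opening $977.42; payment $244.36; balance $733.06
Week 8: opening $733.06; payment $244.35; balance $488.71
Week 9: opening $488.71; payment $244.36; balance $244.35
Week 10: opening $244.35; payment $244.35; balance $0.00

$244.35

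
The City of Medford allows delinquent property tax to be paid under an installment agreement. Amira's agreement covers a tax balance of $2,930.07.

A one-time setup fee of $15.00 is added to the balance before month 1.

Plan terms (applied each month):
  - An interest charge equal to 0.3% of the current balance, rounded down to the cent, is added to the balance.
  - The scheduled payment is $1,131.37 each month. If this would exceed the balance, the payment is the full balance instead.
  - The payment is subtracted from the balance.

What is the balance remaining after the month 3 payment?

Month 1: opening $2,945.07; interest $8.83 → $2,953.90; payment $1,131.37; balance $1,822.53
Month 2: opening $1,822.53; interest $5.46 → $1,827.99; payment $1,131.37; balance $696.62
Month 3: opening $696.62; interest $2.08 → $698.70; payment $698.70; balance $0.00

$0.00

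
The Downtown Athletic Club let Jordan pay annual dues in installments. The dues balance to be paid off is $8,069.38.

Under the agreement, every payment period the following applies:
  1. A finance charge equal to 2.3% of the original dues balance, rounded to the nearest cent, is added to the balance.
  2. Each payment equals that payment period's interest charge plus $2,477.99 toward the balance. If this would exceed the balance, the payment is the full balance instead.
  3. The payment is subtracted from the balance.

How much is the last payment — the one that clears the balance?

# | Opening | Interest | Payment | End bal
1 | $8,069.38 | $185.60 | $2,663.59 | $5,591.39
2 | $5,591.39 | $185.60 | $2,663.59 | $3,113.40
3 | $3,113.40 | $185.60 | $2,663.59 | $635.41
4 | $635.41 | $185.60 | $821.01 | $0.00

$821.01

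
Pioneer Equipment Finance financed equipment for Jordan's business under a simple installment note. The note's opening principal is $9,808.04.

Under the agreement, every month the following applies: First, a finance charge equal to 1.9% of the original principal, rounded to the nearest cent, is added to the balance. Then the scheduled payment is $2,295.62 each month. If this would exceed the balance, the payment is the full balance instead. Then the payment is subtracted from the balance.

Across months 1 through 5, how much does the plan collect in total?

Month 1: $9,808.04 +$186.35 interest = $9,994.39; pay $2,295.62 → $7,698.77
Month 2: $7,698.77 +$186.35 interest = $7,885.12; pay $2,295.62 → $5,589.50
Month 3: $5,589.50 +$186.35 interest = $5,775.85; pay $2,295.62 → $3,480.23
Month 4: $3,480.23 +$186.35 interest = $3,666.58; pay $2,295.62 → $1,370.96
Month 5: $1,370.96 +$186.35 interest = $1,557.31; pay $1,557.31 → $0.00
Total paid: $10,739.79

$10,739.79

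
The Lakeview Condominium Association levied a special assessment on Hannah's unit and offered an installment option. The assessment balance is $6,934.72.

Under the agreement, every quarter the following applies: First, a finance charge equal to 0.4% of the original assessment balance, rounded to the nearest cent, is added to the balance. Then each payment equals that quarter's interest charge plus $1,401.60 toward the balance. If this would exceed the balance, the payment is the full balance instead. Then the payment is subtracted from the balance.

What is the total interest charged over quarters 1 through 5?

Quarter 1: $6,934.72 +$27.74 interest = $6,962.46; pay $1,429.34 → $5,533.12
Quarter 2: $5,533.12 +$27.74 interest = $5,560.86; pay $1,429.34 → $4,131.52
Quarter 3: $4,131.52 +$27.74 interest = $4,159.26; pay $1,429.34 → $2,729.92
Quarter 4: $2,729.92 +$27.74 interest = $2,757.66; pay $1,429.34 → $1,328.32
Quarter 5: $1,328.32 +$27.74 interest = $1,356.06; pay $1,356.06 → $0.00
Total interest: $27.74 + $27.74 + $27.74 + $27.74 + $27.74 = $138.70

$138.70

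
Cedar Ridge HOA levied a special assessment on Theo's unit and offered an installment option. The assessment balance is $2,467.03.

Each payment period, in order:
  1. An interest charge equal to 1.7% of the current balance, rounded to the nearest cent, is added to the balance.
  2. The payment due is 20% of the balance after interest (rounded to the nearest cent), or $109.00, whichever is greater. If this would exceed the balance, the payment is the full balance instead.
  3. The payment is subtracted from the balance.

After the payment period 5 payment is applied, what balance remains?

Payment period 1: $2,467.03 +$41.94 interest = $2,508.97; pay $501.79 → $2,007.18
Payment period 2: $2,007.18 +$34.12 interest = $2,041.30; pay $408.26 → $1,633.04
Payment period 3: $1,633.04 +$27.76 interest = $1,660.80; pay $332.16 → $1,328.64
Payment period 4: $1,328.64 +$22.59 interest = $1,351.23; pay $270.25 → $1,080.98
Payment period 5: $1,080.98 +$18.38 interest = $1,099.36; pay $219.87 → $879.49

$879.49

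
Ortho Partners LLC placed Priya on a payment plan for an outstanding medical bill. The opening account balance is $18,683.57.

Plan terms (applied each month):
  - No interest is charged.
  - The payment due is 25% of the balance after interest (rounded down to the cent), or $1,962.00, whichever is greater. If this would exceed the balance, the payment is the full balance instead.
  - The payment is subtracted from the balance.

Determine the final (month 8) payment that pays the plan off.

$25.61

# | Opening | Payment | End bal
1 | $18,683.57 | $4,670.89 | $14,012.68
2 | $14,012.68 | $3,503.17 | $10,509.51
3 | $10,509.51 | $2,627.37 | $7,882.14
4 | $7,882.14 | $1,970.53 | $5,911.61
5 | $5,911.61 | $1,962.00 | $3,949.61
6 | $3,949.61 | $1,962.00 | $1,987.61
7 | $1,987.61 | $1,962.00 | $25.61
8 | $25.61 | $25.61 | $0.00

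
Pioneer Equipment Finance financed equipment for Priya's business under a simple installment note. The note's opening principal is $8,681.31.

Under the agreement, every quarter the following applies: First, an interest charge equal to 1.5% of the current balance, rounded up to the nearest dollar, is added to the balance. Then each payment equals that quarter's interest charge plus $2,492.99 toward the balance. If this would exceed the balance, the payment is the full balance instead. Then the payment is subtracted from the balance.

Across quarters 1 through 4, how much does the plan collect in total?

Quarter 1: $8,681.31 +$131.00 interest = $8,812.31; pay $2,623.99 → $6,188.32
Quarter 2: $6,188.32 +$93.00 interest = $6,281.32; pay $2,585.99 → $3,695.33
Quarter 3: $3,695.33 +$56.00 interest = $3,751.33; pay $2,548.99 → $1,202.34
Quarter 4: $1,202.34 +$19.00 interest = $1,221.34; pay $1,221.34 → $0.00
Total paid: $8,980.31

$8,980.31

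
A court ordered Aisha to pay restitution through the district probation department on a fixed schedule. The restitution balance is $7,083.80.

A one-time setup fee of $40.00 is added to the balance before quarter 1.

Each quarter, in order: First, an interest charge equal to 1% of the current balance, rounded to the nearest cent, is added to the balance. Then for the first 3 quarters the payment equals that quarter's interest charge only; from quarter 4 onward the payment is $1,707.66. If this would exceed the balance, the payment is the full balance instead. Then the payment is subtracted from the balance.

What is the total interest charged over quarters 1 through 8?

$404.62

# | Opening | Interest | Payment | End bal
1 | $7,123.80 | $71.24 | $71.24 | $7,123.80
2 | $7,123.80 | $71.24 | $71.24 | $7,123.80
3 | $7,123.80 | $71.24 | $71.24 | $7,123.80
4 | $7,123.80 | $71.24 | $1,707.66 | $5,487.38
5 | $5,487.38 | $54.87 | $1,707.66 | $3,834.59
6 | $3,834.59 | $38.35 | $1,707.66 | $2,165.28
7 | $2,165.28 | $21.65 | $1,707.66 | $479.27
8 | $479.27 | $4.79 | $484.06 | $0.00
Total interest: $71.24 + $71.24 + $71.24 + $71.24 + $54.87 + $38.35 + $21.65 + $4.79 = $404.62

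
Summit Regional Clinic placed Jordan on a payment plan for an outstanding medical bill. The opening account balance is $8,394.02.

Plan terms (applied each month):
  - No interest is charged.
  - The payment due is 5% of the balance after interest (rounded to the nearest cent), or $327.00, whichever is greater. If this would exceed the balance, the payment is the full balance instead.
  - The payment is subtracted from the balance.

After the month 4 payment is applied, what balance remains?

Month 1: $8,394.02 − $419.70 → $7,974.32
Month 2: $7,974.32 − $398.72 → $7,575.60
Month 3: $7,575.60 − $378.78 → $7,196.82
Month 4: $7,196.82 − $359.84 → $6,836.98

$6,836.98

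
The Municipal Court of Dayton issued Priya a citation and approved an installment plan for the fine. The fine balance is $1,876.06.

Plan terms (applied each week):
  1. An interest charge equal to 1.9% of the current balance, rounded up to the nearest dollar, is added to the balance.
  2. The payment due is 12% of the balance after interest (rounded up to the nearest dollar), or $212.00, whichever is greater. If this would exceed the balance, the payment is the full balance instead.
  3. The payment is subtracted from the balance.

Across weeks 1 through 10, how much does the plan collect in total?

$2,075.06

# | Opening | Interest | Payment | End bal
1 | $1,876.06 | $36.00 | $230.00 | $1,682.06
2 | $1,682.06 | $32.00 | $212.00 | $1,502.06
3 | $1,502.06 | $29.00 | $212.00 | $1,319.06
4 | $1,319.06 | $26.00 | $212.00 | $1,133.06
5 | $1,133.06 | $22.00 | $212.00 | $943.06
6 | $943.06 | $18.00 | $212.00 | $749.06
7 | $749.06 | $15.00 | $212.00 | $552.06
8 | $552.06 | $11.00 | $212.00 | $351.06
9 | $351.06 | $7.00 | $212.00 | $146.06
10 | $146.06 | $3.00 | $149.06 | $0.00
Total paid: $2,075.06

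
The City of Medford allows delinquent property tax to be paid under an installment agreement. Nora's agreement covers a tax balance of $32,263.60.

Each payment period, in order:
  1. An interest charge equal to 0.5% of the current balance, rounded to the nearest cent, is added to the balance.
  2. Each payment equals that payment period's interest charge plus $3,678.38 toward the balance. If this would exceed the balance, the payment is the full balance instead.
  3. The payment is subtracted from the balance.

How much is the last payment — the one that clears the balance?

# | Opening | Interest | Payment | End bal
1 | $32,263.60 | $161.32 | $3,839.70 | $28,585.22
2 | $28,585.22 | $142.93 | $3,821.31 | $24,906.84
3 | $24,906.84 | $124.53 | $3,802.91 | $21,228.46
4 | $21,228.46 | $106.14 | $3,784.52 | $17,550.08
5 | $17,550.08 | $87.75 | $3,766.13 | $13,871.70
6 | $13,871.70 | $69.36 | $3,747.74 | $10,193.32
7 | $10,193.32 | $50.97 | $3,729.35 | $6,514.94
8 | $6,514.94 | $32.57 | $3,710.95 | $2,836.56
9 | $2,836.56 | $14.18 | $2,850.74 | $0.00

$2,850.74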